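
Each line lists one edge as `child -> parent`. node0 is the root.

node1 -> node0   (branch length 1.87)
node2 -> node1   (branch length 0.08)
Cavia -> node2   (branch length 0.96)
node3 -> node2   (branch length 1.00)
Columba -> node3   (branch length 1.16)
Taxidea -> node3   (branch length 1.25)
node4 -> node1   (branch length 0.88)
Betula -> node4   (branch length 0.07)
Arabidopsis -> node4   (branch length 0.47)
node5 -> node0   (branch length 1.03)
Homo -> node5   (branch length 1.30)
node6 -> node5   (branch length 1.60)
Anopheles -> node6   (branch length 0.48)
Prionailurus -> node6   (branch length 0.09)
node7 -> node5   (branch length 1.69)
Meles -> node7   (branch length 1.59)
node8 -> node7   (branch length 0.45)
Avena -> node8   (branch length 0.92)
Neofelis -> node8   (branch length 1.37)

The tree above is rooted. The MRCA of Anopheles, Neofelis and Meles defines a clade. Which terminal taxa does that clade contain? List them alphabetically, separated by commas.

Tracing Anopheles: it sits inside (Anopheles,Prionailurus).
Tracing Neofelis: it sits inside (Avena,Neofelis).
Tracing Meles: it sits inside (Meles,(Avena,Neofelis)).
The smallest clade enclosing all 3 is (Homo,(Anopheles,Prionailurus),(Meles,(Avena,Neofelis))); the answer is its 6 terminal taxa in alphabetical order.

Anopheles, Avena, Homo, Meles, Neofelis, Prionailurus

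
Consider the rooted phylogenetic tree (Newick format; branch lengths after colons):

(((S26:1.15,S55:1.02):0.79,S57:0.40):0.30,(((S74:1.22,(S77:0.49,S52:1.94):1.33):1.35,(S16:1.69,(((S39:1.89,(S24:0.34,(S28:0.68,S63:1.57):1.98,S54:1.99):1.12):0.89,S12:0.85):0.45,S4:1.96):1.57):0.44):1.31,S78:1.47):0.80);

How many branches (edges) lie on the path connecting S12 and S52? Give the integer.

The MRCA of S12 and S52 is the node subtending ((S74,(S77,S52)),(S16,(((S39,(S24,(S28,S63),S54)),S12),S4))).
From S12 up to that node: 4 branches. From S52 up to the same node: 3 branches. Total: 4 + 3 = 7.

7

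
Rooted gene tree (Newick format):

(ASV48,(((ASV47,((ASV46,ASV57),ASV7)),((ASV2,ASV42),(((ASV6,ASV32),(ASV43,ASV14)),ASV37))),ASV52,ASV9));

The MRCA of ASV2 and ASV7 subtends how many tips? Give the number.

The MRCA of ASV2 and ASV7 is the node subtending ((ASV47,((ASV46,ASV57),ASV7)),((ASV2,ASV42),(((ASV6,ASV32),(ASV43,ASV14)),ASV37))).
That clade contains 11 terminal taxa: ASV14, ASV2, ASV32, ASV37, ASV42, ASV43, ASV46, ASV47, ASV57, ASV6, ASV7.

11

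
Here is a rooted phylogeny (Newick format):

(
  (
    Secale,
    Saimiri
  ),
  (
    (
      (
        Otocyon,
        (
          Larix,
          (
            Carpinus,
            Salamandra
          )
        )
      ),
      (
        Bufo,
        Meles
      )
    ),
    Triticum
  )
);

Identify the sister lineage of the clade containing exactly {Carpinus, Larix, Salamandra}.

Otocyon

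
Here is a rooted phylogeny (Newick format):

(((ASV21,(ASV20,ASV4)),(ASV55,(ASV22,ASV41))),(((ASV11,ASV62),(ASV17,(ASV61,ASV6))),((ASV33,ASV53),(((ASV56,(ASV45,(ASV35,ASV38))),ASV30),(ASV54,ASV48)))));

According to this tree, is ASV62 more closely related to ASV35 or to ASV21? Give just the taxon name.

ASV35

The MRCA of ASV62 and ASV35 subtends (((ASV11,ASV62),(ASV17,(ASV61,ASV6))),((ASV33,ASV53),(((ASV56,(ASV45,(ASV35,ASV38))),ASV30),(ASV54,ASV48)))) (14 taxa).
The MRCA of ASV62 and ASV21 is the root, subtending the entire tree (20 taxa).
The first is nested inside the second, so ASV62 shares a more recent common ancestor with ASV35.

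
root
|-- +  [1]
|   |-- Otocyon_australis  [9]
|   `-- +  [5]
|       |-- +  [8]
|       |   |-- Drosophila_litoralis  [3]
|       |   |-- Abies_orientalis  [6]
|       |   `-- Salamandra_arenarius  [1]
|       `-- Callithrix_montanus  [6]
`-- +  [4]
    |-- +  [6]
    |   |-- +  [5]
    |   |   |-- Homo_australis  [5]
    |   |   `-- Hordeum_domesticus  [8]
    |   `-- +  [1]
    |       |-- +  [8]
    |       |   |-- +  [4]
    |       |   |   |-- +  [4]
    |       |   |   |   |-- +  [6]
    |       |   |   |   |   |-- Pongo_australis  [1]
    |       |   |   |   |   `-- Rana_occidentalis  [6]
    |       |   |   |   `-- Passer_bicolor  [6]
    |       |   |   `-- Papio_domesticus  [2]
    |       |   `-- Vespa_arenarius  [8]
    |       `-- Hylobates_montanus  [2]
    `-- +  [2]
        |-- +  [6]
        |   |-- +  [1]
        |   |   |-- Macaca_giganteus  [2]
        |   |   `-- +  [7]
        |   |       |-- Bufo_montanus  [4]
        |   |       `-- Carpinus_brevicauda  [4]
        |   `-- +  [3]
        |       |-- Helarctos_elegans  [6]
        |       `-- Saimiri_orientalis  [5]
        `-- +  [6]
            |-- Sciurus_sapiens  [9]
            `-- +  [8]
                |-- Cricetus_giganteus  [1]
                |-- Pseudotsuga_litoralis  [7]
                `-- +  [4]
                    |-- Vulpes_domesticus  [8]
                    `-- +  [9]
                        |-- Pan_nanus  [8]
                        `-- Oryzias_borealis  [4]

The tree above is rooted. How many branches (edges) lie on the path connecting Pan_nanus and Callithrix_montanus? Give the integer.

The MRCA of Pan_nanus and Callithrix_montanus is the root of the tree.
From Pan_nanus up to that node: 7 branches. From Callithrix_montanus up to the same node: 3 branches. Total: 7 + 3 = 10.

10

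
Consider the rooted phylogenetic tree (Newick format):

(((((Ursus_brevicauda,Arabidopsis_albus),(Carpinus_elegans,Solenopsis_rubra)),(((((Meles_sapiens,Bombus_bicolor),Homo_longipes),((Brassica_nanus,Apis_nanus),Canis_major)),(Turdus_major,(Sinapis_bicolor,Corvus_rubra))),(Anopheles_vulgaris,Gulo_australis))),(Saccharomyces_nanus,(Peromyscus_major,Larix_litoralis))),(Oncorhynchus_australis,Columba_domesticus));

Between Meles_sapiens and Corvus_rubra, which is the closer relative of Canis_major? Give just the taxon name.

Meles_sapiens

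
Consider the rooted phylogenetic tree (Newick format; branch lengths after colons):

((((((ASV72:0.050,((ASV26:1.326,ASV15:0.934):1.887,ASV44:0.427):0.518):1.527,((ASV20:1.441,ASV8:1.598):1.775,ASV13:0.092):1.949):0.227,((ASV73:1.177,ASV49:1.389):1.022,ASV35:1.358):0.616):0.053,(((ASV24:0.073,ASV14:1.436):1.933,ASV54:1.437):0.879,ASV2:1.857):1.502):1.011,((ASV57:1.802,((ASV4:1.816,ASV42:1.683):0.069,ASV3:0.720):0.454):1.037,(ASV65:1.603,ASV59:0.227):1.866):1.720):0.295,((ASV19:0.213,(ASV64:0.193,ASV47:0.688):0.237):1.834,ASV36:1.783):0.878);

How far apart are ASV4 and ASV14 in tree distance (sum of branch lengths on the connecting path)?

The path runs ASV4 → … → MRCA → … → ASV14; the MRCA is the node subtending (((((ASV72,((ASV26,ASV15),ASV44)),((ASV20,ASV8),ASV13)),((ASV73,ASV49),ASV35)),(((ASV24,ASV14),ASV54),ASV2)),((ASV57,((ASV4,ASV42),ASV3)),(ASV65,ASV59))).
Branch lengths along that path: 1.816 + 0.069 + 0.454 + 1.037 + 1.720 + 1.011 + 1.502 + 0.879 + 1.933 + 1.436 = 11.857.

11.857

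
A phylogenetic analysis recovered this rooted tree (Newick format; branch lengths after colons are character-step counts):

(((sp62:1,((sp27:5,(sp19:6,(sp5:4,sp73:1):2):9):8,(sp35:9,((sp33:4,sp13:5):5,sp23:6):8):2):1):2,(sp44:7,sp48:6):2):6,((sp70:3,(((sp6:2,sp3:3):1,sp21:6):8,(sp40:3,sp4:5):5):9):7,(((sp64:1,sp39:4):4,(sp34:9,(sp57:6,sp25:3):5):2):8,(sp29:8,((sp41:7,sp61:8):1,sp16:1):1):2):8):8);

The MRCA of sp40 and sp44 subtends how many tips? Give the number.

The MRCA of sp40 and sp44 is the root, so the clade is the entire tree.
That clade contains 26 terminal taxa: sp13, sp16, sp19, sp21, sp23, sp25, sp27, sp29, sp3, sp33, sp34, sp35, sp39, sp4, sp40, sp41, sp44, sp48, sp5, sp57, sp6, sp61, sp62, sp64, sp70, sp73.

26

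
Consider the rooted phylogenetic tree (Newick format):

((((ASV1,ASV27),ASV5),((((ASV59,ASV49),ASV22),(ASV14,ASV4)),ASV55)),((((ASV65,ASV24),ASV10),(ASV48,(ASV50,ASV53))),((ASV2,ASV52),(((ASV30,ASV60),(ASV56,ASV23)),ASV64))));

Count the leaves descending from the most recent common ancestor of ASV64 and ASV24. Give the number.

13

The MRCA of ASV64 and ASV24 is the node subtending ((((ASV65,ASV24),ASV10),(ASV48,(ASV50,ASV53))),((ASV2,ASV52),(((ASV30,ASV60),(ASV56,ASV23)),ASV64))).
That clade contains 13 terminal taxa: ASV10, ASV2, ASV23, ASV24, ASV30, ASV48, ASV50, ASV52, ASV53, ASV56, ASV60, ASV64, ASV65.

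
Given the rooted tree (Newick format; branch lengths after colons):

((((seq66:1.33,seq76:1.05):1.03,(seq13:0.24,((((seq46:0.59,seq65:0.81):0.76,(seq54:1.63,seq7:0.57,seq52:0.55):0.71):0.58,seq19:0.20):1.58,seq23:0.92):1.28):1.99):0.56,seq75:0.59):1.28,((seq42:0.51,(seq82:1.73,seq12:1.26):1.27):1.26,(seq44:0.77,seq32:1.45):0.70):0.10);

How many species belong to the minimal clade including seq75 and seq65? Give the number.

11

The MRCA of seq75 and seq65 is the node subtending (((seq66,seq76),(seq13,((((seq46,seq65),(seq54,seq7,seq52)),seq19),seq23))),seq75).
That clade contains 11 terminal taxa: seq13, seq19, seq23, seq46, seq52, seq54, seq65, seq66, seq7, seq75, seq76.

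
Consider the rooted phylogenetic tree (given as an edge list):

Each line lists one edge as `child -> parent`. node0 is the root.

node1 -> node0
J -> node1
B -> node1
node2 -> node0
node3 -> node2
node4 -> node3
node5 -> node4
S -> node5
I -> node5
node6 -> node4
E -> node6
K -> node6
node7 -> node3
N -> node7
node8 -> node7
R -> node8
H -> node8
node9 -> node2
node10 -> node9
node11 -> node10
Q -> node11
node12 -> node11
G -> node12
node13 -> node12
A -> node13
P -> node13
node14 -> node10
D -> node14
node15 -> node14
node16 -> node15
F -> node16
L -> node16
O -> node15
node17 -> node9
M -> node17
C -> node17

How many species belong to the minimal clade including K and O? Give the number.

17

The MRCA of K and O is the node subtending ((((S,I),(E,K)),(N,(R,H))),(((Q,(G,(A,P))),(D,((F,L),O))),(M,C))).
That clade contains 17 terminal taxa: A, C, D, E, F, G, H, I, K, L, M, N, O, P, Q, R, S.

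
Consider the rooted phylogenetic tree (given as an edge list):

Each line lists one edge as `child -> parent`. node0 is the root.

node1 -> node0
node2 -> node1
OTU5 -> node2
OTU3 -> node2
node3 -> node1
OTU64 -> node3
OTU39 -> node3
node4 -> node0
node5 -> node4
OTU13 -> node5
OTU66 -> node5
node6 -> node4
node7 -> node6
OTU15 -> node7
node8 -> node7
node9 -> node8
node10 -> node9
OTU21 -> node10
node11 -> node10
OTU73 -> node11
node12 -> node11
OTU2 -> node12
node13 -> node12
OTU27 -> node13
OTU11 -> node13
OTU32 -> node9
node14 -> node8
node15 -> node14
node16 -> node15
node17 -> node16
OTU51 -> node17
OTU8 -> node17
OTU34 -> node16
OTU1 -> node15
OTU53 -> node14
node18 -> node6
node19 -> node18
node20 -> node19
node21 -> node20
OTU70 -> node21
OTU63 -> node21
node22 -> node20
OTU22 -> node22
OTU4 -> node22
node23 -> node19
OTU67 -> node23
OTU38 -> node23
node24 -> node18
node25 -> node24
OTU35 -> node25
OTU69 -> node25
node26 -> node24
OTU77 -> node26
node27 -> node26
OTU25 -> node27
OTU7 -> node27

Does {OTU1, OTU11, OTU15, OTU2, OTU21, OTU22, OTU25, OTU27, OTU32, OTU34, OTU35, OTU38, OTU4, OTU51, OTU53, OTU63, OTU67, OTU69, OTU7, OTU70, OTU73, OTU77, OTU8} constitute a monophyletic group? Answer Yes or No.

The most recent common ancestor of these taxa subtends ((OTU15,(((OTU21,(OTU73,(OTU2,(OTU27,OTU11)))),OTU32),((((OTU51,OTU8),OTU34),OTU1),OTU53))),((((OTU70,OTU63),(OTU22,OTU4)),(OTU67,OTU38)),((OTU35,OTU69),(OTU77,(OTU25,OTU7))))).
That clade has exactly 23 tips — every listed taxon and nothing else — so the group is monophyletic.

Yes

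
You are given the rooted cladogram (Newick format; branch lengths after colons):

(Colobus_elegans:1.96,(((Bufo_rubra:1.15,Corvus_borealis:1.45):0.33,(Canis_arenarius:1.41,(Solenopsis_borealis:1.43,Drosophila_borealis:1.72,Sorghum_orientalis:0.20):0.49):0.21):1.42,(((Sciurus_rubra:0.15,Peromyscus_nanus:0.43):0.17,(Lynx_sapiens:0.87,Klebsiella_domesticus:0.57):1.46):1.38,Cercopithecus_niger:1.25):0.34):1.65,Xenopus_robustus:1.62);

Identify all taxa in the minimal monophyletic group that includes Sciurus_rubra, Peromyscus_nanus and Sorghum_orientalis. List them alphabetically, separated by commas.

Bufo_rubra, Canis_arenarius, Cercopithecus_niger, Corvus_borealis, Drosophila_borealis, Klebsiella_domesticus, Lynx_sapiens, Peromyscus_nanus, Sciurus_rubra, Solenopsis_borealis, Sorghum_orientalis

Tracing Sciurus_rubra: it sits inside (Sciurus_rubra,Peromyscus_nanus).
Tracing Peromyscus_nanus: it sits inside (Sciurus_rubra,Peromyscus_nanus).
Tracing Sorghum_orientalis: it sits inside (Solenopsis_borealis,Drosophila_borealis,Sorghum_orientalis).
The smallest clade enclosing all 3 is (((Bufo_rubra,Corvus_borealis),(Canis_arenarius,(Solenopsis_borealis,Drosophila_borealis,Sorghum_orientalis))),(((Sciurus_rubra,Peromyscus_nanus),(Lynx_sapiens,Klebsiella_domesticus)),Cercopithecus_niger)); the answer is its 11 terminal taxa in alphabetical order.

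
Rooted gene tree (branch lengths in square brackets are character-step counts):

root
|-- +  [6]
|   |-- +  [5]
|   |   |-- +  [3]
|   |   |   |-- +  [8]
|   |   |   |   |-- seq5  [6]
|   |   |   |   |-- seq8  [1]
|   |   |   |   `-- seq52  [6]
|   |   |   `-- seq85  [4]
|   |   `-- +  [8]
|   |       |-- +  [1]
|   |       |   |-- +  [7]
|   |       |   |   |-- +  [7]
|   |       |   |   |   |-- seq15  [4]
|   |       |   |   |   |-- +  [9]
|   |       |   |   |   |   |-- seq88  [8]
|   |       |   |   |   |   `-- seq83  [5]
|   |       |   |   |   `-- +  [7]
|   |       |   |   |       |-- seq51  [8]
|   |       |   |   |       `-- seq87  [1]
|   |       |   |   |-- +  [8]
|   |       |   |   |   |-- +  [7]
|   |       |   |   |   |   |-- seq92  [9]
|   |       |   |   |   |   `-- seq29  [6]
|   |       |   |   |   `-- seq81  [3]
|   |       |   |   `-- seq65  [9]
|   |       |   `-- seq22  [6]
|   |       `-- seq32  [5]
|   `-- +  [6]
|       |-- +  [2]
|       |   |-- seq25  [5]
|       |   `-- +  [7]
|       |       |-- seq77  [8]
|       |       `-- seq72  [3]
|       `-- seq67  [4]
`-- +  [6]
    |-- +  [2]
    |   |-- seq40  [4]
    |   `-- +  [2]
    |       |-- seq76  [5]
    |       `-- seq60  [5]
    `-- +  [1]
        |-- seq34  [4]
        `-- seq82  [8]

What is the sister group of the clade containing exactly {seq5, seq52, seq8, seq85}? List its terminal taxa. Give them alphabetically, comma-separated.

The clade containing exactly {seq5, seq52, seq8, seq85} attaches to the tree at the node subtending (((seq5,seq8,seq52),seq85),((((seq15,(seq88,seq83),(seq51,seq87)),((seq92,seq29),seq81),seq65),seq22),seq32)).
The other lineage descending from that same node — the sister group — is ((((seq15,(seq88,seq83),(seq51,seq87)),((seq92,seq29),seq81),seq65),seq22),seq32); its 11 tips in alphabetical order are the answer.

seq15, seq22, seq29, seq32, seq51, seq65, seq81, seq83, seq87, seq88, seq92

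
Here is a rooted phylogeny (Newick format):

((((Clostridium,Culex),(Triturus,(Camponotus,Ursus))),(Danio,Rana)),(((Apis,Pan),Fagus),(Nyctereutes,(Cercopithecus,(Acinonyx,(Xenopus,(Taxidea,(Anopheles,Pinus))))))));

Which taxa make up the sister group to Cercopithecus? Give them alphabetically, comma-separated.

Cercopithecus attaches to the tree at the node subtending (Cercopithecus,(Acinonyx,(Xenopus,(Taxidea,(Anopheles,Pinus))))).
The other lineage descending from that same node — the sister group — is (Acinonyx,(Xenopus,(Taxidea,(Anopheles,Pinus)))); its 5 tips in alphabetical order are the answer.

Acinonyx, Anopheles, Pinus, Taxidea, Xenopus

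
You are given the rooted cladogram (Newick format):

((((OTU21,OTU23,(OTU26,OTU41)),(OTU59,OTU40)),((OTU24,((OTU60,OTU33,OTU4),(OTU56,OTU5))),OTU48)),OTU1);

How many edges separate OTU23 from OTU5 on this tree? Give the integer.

The MRCA of OTU23 and OTU5 is the node subtending (((OTU21,OTU23,(OTU26,OTU41)),(OTU59,OTU40)),((OTU24,((OTU60,OTU33,OTU4),(OTU56,OTU5))),OTU48)).
From OTU23 up to that node: 3 branches. From OTU5 up to the same node: 5 branches. Total: 3 + 5 = 8.

8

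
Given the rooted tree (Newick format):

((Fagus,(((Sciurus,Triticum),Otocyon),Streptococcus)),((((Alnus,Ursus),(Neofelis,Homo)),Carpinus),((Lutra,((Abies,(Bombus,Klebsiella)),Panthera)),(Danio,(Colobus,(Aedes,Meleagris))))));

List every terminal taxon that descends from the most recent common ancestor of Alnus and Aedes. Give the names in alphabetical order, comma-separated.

Tracing Alnus: it sits inside (Alnus,Ursus).
Tracing Aedes: it sits inside (Aedes,Meleagris).
The smallest clade enclosing both is ((((Alnus,Ursus),(Neofelis,Homo)),Carpinus),((Lutra,((Abies,(Bombus,Klebsiella)),Panthera)),(Danio,(Colobus,(Aedes,Meleagris))))); the answer is its 14 terminal taxa in alphabetical order.

Abies, Aedes, Alnus, Bombus, Carpinus, Colobus, Danio, Homo, Klebsiella, Lutra, Meleagris, Neofelis, Panthera, Ursus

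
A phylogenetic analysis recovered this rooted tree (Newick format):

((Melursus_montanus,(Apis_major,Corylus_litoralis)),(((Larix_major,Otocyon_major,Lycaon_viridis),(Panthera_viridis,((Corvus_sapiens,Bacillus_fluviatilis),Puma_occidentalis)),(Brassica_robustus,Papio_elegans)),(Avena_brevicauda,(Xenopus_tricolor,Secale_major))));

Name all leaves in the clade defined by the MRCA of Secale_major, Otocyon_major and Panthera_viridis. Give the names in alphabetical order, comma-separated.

Tracing Secale_major: it sits inside (Xenopus_tricolor,Secale_major).
Tracing Otocyon_major: it sits inside (Larix_major,Otocyon_major,Lycaon_viridis).
Tracing Panthera_viridis: it sits inside (Panthera_viridis,((Corvus_sapiens,Bacillus_fluviatilis),Puma_occidentalis)).
The smallest clade enclosing all 3 is (((Larix_major,Otocyon_major,Lycaon_viridis),(Panthera_viridis,((Corvus_sapiens,Bacillus_fluviatilis),Puma_occidentalis)),(Brassica_robustus,Papio_elegans)),(Avena_brevicauda,(Xenopus_tricolor,Secale_major))); the answer is its 12 terminal taxa in alphabetical order.

Avena_brevicauda, Bacillus_fluviatilis, Brassica_robustus, Corvus_sapiens, Larix_major, Lycaon_viridis, Otocyon_major, Panthera_viridis, Papio_elegans, Puma_occidentalis, Secale_major, Xenopus_tricolor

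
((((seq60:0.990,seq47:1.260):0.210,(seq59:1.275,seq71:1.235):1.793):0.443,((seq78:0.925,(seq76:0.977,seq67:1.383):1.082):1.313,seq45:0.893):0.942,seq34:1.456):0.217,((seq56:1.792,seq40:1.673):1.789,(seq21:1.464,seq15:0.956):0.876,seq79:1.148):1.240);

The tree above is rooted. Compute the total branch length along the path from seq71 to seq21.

7.268

The path runs seq71 → … → MRCA → … → seq21; the MRCA is the root of the tree.
Branch lengths along that path: 1.235 + 1.793 + 0.443 + 0.217 + 1.240 + 0.876 + 1.464 = 7.268.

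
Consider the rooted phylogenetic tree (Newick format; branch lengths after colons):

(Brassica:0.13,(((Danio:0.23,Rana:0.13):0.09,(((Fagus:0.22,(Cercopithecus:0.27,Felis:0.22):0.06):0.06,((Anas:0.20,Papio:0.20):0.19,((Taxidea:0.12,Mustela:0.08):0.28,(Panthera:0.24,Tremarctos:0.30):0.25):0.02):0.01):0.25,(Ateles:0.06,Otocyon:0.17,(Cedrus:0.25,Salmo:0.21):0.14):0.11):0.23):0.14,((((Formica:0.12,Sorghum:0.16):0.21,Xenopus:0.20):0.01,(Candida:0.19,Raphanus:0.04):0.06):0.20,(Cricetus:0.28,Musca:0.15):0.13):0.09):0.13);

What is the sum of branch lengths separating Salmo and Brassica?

The path runs Salmo → … → MRCA → … → Brassica; the MRCA is the root of the tree.
Branch lengths along that path: 0.21 + 0.14 + 0.11 + 0.23 + 0.14 + 0.13 + 0.13 = 1.09.

1.09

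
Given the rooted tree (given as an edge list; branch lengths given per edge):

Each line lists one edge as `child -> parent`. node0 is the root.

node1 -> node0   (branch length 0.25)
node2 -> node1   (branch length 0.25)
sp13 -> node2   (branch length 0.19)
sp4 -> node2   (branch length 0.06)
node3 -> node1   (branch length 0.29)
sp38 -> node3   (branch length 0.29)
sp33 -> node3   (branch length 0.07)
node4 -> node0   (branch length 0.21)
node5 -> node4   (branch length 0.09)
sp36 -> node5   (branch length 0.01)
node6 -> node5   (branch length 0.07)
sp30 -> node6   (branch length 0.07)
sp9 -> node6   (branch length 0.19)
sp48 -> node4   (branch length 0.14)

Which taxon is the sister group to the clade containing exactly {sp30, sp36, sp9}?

The clade containing exactly {sp30, sp36, sp9} attaches to the tree at the node subtending ((sp36,(sp30,sp9)),sp48).
The other lineage descending from that same node — the sister group — is the single tip sp48.

sp48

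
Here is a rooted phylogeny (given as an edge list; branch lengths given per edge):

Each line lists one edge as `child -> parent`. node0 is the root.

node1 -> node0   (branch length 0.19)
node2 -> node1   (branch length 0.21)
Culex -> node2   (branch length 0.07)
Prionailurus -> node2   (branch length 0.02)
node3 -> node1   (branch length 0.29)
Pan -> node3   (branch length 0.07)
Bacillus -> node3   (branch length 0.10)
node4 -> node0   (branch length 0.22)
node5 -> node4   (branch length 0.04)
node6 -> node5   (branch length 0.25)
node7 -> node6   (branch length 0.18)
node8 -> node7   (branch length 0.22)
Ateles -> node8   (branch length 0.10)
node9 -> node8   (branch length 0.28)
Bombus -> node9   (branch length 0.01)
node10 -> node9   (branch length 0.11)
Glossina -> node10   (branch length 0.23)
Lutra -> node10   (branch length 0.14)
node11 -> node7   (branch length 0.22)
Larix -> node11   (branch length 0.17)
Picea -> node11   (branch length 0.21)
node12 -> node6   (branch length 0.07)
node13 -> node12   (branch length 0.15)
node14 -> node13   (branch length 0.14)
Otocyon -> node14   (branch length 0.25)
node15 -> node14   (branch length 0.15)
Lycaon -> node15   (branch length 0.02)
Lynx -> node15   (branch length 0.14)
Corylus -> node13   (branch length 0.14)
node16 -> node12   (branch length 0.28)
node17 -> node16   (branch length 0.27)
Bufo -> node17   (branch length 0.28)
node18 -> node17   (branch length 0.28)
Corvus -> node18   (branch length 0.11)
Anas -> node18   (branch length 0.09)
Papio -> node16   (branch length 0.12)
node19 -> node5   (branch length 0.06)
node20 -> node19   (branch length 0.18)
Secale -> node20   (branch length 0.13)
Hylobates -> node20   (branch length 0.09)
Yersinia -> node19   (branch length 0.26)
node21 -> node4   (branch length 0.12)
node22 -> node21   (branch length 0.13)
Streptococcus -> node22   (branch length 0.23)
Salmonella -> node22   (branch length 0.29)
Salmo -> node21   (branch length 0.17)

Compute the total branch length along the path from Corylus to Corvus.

The path runs Corylus → … → MRCA → … → Corvus; the MRCA is the node subtending (((Otocyon,(Lycaon,Lynx)),Corylus),((Bufo,(Corvus,Anas)),Papio)).
Branch lengths along that path: 0.14 + 0.15 + 0.28 + 0.27 + 0.28 + 0.11 = 1.23.

1.23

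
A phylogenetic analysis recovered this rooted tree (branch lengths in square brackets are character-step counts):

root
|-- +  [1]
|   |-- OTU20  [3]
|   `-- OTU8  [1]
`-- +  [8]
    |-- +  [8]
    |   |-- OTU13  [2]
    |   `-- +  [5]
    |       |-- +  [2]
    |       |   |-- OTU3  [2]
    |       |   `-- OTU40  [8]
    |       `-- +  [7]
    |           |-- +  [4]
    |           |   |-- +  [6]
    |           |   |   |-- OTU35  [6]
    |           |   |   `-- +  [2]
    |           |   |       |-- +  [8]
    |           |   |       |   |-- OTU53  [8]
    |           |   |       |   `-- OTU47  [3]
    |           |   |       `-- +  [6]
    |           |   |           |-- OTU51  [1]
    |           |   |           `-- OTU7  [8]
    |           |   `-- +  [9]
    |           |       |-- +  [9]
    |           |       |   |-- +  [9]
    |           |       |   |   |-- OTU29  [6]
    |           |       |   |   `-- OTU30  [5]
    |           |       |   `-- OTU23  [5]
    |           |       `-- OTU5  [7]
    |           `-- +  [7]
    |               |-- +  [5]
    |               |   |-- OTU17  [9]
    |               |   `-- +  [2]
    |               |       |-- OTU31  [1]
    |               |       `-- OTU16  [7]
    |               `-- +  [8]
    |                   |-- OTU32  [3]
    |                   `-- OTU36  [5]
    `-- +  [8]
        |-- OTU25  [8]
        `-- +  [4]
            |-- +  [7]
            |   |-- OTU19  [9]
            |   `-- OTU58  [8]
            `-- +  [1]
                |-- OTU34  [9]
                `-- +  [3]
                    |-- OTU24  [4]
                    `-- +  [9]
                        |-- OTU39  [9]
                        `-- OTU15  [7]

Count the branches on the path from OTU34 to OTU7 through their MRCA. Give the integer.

12

The MRCA of OTU34 and OTU7 is the node subtending ((OTU13,((OTU3,OTU40),(((OTU35,((OTU53,OTU47),(OTU51,OTU7))),(((OTU29,OTU30),OTU23),OTU5)),((OTU17,(OTU31,OTU16)),(OTU32,OTU36))))),(OTU25,((OTU19,OTU58),(OTU34,(OTU24,(OTU39,OTU15)))))).
From OTU34 up to that node: 4 branches. From OTU7 up to the same node: 8 branches. Total: 4 + 8 = 12.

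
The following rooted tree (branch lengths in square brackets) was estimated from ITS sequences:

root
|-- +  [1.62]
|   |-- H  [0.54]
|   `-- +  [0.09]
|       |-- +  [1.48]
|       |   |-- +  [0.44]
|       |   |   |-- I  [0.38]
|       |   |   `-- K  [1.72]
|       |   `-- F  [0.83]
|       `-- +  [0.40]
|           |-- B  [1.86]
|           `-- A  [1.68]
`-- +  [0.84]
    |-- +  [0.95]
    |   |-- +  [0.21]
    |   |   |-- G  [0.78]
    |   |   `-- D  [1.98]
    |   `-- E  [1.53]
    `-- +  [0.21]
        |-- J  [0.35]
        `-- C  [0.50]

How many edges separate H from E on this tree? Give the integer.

The MRCA of H and E is the root of the tree.
From H up to that node: 2 branches. From E up to the same node: 3 branches. Total: 2 + 3 = 5.

5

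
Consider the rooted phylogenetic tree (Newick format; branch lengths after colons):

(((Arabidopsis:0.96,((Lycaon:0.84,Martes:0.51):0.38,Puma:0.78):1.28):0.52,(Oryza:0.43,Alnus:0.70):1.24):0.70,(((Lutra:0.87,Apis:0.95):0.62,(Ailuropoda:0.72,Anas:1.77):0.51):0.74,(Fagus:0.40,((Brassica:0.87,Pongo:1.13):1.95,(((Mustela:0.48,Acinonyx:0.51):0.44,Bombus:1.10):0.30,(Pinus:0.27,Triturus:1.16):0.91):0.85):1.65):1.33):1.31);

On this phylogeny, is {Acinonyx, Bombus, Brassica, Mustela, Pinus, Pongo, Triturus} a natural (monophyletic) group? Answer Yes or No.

The most recent common ancestor of these taxa subtends ((Brassica,Pongo),(((Mustela,Acinonyx),Bombus),(Pinus,Triturus))).
That clade has exactly 7 tips — every listed taxon and nothing else — so the group is monophyletic.

Yes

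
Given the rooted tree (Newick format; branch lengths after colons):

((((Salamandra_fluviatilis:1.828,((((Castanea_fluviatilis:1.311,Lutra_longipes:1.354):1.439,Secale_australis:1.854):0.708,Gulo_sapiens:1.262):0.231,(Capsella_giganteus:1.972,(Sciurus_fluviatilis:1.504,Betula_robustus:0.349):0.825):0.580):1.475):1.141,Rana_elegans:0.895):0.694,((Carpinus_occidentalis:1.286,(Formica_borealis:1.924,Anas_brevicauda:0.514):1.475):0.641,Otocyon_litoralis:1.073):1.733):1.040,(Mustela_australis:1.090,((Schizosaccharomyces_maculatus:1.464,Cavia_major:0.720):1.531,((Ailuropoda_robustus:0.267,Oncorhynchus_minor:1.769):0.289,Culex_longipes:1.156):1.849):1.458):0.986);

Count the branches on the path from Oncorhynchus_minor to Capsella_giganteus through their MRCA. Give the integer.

The MRCA of Oncorhynchus_minor and Capsella_giganteus is the root of the tree.
From Oncorhynchus_minor up to that node: 5 branches. From Capsella_giganteus up to the same node: 6 branches. Total: 5 + 6 = 11.

11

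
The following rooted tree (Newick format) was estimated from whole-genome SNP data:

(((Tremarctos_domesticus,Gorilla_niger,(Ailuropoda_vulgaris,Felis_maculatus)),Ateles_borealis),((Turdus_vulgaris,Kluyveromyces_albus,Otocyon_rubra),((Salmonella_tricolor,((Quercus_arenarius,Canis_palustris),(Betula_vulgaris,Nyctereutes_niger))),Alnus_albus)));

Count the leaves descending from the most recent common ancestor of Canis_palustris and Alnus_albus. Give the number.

6

The MRCA of Canis_palustris and Alnus_albus is the node subtending ((Salmonella_tricolor,((Quercus_arenarius,Canis_palustris),(Betula_vulgaris,Nyctereutes_niger))),Alnus_albus).
That clade contains 6 terminal taxa: Alnus_albus, Betula_vulgaris, Canis_palustris, Nyctereutes_niger, Quercus_arenarius, Salmonella_tricolor.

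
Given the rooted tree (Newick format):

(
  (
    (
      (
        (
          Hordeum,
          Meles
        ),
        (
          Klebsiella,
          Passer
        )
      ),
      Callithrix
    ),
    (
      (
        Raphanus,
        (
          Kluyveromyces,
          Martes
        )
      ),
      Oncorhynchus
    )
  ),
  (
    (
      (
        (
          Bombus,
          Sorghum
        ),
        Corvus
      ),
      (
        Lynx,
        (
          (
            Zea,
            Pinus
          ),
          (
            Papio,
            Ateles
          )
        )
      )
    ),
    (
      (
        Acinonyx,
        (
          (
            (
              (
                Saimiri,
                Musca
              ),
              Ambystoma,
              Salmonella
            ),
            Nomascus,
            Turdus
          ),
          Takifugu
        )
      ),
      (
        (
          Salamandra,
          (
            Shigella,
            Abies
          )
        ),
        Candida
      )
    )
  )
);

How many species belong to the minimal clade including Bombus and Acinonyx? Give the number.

20

The MRCA of Bombus and Acinonyx is the node subtending ((((Bombus,Sorghum),Corvus),(Lynx,((Zea,Pinus),(Papio,Ateles)))),((Acinonyx,((((Saimiri,Musca),Ambystoma,Salmonella),Nomascus,Turdus),Takifugu)),((Salamandra,(Shigella,Abies)),Candida))).
That clade contains 20 terminal taxa: Abies, Acinonyx, Ambystoma, Ateles, Bombus, Candida, Corvus, Lynx, Musca, Nomascus, Papio, Pinus, Saimiri, Salamandra, Salmonella, Shigella, Sorghum, Takifugu, Turdus, Zea.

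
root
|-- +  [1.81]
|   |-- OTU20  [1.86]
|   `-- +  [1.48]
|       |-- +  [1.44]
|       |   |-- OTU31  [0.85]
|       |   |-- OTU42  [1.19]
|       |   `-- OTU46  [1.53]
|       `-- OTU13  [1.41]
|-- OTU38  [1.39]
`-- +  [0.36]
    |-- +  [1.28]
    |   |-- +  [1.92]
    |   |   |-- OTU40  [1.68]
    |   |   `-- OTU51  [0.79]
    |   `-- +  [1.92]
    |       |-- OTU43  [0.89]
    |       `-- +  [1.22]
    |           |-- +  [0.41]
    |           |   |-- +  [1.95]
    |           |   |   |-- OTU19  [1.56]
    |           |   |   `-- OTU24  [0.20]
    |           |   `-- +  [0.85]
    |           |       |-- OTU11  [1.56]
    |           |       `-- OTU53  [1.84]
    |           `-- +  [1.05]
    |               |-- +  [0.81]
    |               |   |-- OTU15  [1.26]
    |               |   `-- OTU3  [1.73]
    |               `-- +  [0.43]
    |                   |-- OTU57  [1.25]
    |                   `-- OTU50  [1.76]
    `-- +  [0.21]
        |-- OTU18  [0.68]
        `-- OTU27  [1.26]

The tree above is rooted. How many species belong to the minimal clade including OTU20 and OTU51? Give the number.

The MRCA of OTU20 and OTU51 is the root, so the clade is the entire tree.
That clade contains 19 terminal taxa: OTU11, OTU13, OTU15, OTU18, OTU19, OTU20, OTU24, OTU27, OTU3, OTU31, OTU38, OTU40, OTU42, OTU43, OTU46, OTU50, OTU51, OTU53, OTU57.

19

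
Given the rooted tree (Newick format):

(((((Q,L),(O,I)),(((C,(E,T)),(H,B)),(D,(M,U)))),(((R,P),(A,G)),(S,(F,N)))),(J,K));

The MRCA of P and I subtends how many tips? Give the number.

The MRCA of P and I is the node subtending ((((Q,L),(O,I)),(((C,(E,T)),(H,B)),(D,(M,U)))),(((R,P),(A,G)),(S,(F,N)))).
That clade contains 19 terminal taxa: A, B, C, D, E, F, G, H, I, L, M, N, O, P, Q, R, S, T, U.

19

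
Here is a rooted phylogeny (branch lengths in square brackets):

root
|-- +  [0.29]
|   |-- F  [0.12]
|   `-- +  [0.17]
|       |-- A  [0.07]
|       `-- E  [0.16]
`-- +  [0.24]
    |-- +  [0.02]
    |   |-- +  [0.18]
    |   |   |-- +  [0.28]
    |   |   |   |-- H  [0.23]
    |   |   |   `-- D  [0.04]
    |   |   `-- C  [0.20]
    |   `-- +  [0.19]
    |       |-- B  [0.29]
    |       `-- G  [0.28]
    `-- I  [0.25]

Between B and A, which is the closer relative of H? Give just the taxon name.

The MRCA of H and B subtends (((H,D),C),(B,G)) (5 taxa).
The MRCA of H and A is the root, subtending the entire tree (9 taxa).
The first is nested inside the second, so H shares a more recent common ancestor with B.

B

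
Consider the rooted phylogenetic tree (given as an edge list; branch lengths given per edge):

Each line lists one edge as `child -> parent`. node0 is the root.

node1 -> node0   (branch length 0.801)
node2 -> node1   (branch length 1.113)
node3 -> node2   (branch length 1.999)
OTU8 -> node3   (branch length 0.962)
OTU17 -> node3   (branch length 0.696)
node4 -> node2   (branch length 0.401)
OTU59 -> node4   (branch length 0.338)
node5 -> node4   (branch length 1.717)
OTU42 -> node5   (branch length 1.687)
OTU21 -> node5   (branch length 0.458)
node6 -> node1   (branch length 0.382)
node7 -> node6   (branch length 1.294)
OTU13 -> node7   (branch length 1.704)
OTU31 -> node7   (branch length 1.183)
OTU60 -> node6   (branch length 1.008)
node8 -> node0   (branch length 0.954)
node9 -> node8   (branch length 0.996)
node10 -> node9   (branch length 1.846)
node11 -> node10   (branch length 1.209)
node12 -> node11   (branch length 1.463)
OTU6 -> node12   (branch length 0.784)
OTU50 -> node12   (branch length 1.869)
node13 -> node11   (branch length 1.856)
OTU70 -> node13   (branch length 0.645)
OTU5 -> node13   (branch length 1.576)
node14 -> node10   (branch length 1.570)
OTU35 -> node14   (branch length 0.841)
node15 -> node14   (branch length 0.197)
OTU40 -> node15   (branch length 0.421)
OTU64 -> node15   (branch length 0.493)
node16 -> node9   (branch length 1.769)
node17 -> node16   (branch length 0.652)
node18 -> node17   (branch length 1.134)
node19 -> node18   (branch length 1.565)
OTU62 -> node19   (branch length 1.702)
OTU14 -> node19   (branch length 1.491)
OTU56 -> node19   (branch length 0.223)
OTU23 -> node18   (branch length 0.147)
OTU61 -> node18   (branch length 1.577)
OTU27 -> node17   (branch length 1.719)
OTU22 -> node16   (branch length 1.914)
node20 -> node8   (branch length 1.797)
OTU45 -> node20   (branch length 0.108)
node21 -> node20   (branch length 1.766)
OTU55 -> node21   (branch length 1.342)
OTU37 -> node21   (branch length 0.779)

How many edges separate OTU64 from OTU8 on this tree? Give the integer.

10

The MRCA of OTU64 and OTU8 is the root of the tree.
From OTU64 up to that node: 6 branches. From OTU8 up to the same node: 4 branches. Total: 6 + 4 = 10.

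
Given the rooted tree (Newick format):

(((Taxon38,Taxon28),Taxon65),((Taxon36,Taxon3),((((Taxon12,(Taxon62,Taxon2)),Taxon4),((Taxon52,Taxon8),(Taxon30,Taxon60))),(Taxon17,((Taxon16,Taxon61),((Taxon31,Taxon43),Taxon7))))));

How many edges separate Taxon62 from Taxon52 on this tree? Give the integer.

The MRCA of Taxon62 and Taxon52 is the node subtending (((Taxon12,(Taxon62,Taxon2)),Taxon4),((Taxon52,Taxon8),(Taxon30,Taxon60))).
From Taxon62 up to that node: 4 branches. From Taxon52 up to the same node: 3 branches. Total: 4 + 3 = 7.

7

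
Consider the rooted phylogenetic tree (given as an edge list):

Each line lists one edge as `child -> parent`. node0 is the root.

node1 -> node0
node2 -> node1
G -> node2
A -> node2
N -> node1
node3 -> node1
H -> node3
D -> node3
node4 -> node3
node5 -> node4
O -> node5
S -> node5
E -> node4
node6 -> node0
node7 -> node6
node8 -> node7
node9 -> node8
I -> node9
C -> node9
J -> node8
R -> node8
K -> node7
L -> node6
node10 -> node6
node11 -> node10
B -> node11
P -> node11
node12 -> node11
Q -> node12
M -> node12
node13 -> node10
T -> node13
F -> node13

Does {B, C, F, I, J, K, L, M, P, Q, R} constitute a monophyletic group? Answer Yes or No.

The MRCA of the listed taxa subtends ((((I,C),J,R),K),L,((B,P,(Q,M)),(T,F))).
That clade also contains T, which is not in the proposed group, so the group is not monophyletic.

No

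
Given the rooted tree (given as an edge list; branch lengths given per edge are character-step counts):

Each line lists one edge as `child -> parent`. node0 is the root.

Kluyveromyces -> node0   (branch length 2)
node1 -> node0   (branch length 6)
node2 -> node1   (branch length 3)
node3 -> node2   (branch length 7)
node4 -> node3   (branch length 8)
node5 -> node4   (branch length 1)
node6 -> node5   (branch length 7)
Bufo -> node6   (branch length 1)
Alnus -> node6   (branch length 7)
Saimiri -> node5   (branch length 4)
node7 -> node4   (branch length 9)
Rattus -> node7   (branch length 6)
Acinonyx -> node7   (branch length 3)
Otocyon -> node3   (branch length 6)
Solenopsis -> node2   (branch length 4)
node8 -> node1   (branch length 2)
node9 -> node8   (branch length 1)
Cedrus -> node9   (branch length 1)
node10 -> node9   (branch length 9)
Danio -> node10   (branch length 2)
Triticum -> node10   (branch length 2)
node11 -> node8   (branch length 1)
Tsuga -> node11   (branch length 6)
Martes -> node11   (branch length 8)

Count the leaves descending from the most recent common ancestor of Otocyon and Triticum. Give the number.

The MRCA of Otocyon and Triticum is the node subtending ((((((Bufo,Alnus),Saimiri),(Rattus,Acinonyx)),Otocyon),Solenopsis),((Cedrus,(Danio,Triticum)),(Tsuga,Martes))).
That clade contains 12 terminal taxa: Acinonyx, Alnus, Bufo, Cedrus, Danio, Martes, Otocyon, Rattus, Saimiri, Solenopsis, Triticum, Tsuga.

12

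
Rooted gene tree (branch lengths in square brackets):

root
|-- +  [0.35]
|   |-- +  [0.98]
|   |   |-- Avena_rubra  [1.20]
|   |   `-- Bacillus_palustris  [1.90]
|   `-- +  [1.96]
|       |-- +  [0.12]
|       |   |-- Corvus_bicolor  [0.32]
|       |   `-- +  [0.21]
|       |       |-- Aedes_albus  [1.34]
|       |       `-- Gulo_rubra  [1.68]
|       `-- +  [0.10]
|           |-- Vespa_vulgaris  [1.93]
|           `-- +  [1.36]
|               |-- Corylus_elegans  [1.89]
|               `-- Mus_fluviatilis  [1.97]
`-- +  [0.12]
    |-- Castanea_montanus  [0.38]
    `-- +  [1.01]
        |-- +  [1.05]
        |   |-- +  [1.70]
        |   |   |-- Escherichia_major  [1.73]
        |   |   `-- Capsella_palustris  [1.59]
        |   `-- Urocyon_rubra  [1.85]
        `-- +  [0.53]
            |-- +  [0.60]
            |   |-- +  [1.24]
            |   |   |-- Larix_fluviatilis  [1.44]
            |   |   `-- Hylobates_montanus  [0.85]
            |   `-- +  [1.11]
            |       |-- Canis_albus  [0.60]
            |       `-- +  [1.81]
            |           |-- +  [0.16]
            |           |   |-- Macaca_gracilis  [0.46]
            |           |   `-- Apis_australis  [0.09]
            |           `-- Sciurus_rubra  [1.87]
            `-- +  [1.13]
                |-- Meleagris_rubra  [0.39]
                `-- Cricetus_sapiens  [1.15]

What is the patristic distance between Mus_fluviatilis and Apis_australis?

The path runs Mus_fluviatilis → … → MRCA → … → Apis_australis; the MRCA is the root of the tree.
Branch lengths along that path: 1.97 + 1.36 + 0.10 + 1.96 + 0.35 + 0.12 + 1.01 + 0.53 + 0.60 + 1.11 + 1.81 + 0.16 + 0.09 = 11.17.

11.17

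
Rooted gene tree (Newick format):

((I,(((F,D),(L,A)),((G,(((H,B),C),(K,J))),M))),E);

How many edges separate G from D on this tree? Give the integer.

6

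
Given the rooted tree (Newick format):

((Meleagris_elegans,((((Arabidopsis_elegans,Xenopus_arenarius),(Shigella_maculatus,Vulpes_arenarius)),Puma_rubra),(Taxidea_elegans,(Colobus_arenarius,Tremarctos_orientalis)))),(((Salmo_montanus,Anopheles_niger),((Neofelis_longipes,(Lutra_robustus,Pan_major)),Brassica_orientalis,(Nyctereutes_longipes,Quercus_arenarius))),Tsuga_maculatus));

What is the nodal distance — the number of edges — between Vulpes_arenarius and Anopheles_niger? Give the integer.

10

The MRCA of Vulpes_arenarius and Anopheles_niger is the root of the tree.
From Vulpes_arenarius up to that node: 6 branches. From Anopheles_niger up to the same node: 4 branches. Total: 6 + 4 = 10.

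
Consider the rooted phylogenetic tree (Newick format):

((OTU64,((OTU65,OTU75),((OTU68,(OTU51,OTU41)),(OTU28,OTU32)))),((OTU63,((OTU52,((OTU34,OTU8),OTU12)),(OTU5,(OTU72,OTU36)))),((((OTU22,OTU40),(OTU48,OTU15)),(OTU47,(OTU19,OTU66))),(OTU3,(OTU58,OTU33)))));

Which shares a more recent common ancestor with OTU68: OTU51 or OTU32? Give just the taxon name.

OTU51

The MRCA of OTU68 and OTU51 subtends (OTU68,(OTU51,OTU41)) (3 taxa).
The MRCA of OTU68 and OTU32 subtends ((OTU68,(OTU51,OTU41)),(OTU28,OTU32)) (5 taxa).
The first is nested inside the second, so OTU68 shares a more recent common ancestor with OTU51.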